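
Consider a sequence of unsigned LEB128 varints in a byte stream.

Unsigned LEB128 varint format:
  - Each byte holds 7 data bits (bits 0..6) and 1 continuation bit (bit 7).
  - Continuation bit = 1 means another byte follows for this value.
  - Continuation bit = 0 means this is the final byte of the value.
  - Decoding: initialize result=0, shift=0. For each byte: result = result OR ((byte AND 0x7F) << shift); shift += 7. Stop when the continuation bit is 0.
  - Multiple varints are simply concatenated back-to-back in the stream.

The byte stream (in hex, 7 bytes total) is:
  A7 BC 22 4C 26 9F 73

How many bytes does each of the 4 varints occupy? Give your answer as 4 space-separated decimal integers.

  byte[0]=0xA7 cont=1 payload=0x27=39: acc |= 39<<0 -> acc=39 shift=7
  byte[1]=0xBC cont=1 payload=0x3C=60: acc |= 60<<7 -> acc=7719 shift=14
  byte[2]=0x22 cont=0 payload=0x22=34: acc |= 34<<14 -> acc=564775 shift=21 [end]
Varint 1: bytes[0:3] = A7 BC 22 -> value 564775 (3 byte(s))
  byte[3]=0x4C cont=0 payload=0x4C=76: acc |= 76<<0 -> acc=76 shift=7 [end]
Varint 2: bytes[3:4] = 4C -> value 76 (1 byte(s))
  byte[4]=0x26 cont=0 payload=0x26=38: acc |= 38<<0 -> acc=38 shift=7 [end]
Varint 3: bytes[4:5] = 26 -> value 38 (1 byte(s))
  byte[5]=0x9F cont=1 payload=0x1F=31: acc |= 31<<0 -> acc=31 shift=7
  byte[6]=0x73 cont=0 payload=0x73=115: acc |= 115<<7 -> acc=14751 shift=14 [end]
Varint 4: bytes[5:7] = 9F 73 -> value 14751 (2 byte(s))

Answer: 3 1 1 2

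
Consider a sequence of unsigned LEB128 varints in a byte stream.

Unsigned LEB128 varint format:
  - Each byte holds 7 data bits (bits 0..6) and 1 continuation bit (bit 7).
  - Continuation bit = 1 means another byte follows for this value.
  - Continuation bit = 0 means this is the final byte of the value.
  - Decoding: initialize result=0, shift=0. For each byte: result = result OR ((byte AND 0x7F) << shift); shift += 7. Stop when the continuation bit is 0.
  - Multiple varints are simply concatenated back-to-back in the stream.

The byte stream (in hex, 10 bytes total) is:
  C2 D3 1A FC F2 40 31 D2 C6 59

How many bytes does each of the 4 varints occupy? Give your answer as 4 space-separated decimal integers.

Answer: 3 3 1 3

Derivation:
  byte[0]=0xC2 cont=1 payload=0x42=66: acc |= 66<<0 -> acc=66 shift=7
  byte[1]=0xD3 cont=1 payload=0x53=83: acc |= 83<<7 -> acc=10690 shift=14
  byte[2]=0x1A cont=0 payload=0x1A=26: acc |= 26<<14 -> acc=436674 shift=21 [end]
Varint 1: bytes[0:3] = C2 D3 1A -> value 436674 (3 byte(s))
  byte[3]=0xFC cont=1 payload=0x7C=124: acc |= 124<<0 -> acc=124 shift=7
  byte[4]=0xF2 cont=1 payload=0x72=114: acc |= 114<<7 -> acc=14716 shift=14
  byte[5]=0x40 cont=0 payload=0x40=64: acc |= 64<<14 -> acc=1063292 shift=21 [end]
Varint 2: bytes[3:6] = FC F2 40 -> value 1063292 (3 byte(s))
  byte[6]=0x31 cont=0 payload=0x31=49: acc |= 49<<0 -> acc=49 shift=7 [end]
Varint 3: bytes[6:7] = 31 -> value 49 (1 byte(s))
  byte[7]=0xD2 cont=1 payload=0x52=82: acc |= 82<<0 -> acc=82 shift=7
  byte[8]=0xC6 cont=1 payload=0x46=70: acc |= 70<<7 -> acc=9042 shift=14
  byte[9]=0x59 cont=0 payload=0x59=89: acc |= 89<<14 -> acc=1467218 shift=21 [end]
Varint 4: bytes[7:10] = D2 C6 59 -> value 1467218 (3 byte(s))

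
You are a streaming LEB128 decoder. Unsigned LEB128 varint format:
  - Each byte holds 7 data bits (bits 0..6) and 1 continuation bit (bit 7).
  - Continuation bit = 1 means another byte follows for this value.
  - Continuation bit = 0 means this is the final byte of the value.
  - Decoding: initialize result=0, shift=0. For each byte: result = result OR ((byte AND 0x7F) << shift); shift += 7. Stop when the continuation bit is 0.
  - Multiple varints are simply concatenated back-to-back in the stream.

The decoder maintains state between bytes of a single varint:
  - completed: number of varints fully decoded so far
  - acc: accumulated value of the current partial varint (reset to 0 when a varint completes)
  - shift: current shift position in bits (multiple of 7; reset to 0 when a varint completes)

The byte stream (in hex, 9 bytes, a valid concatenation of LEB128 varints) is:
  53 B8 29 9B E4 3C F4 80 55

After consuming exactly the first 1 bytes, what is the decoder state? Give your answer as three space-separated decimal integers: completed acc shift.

byte[0]=0x53 cont=0 payload=0x53: varint #1 complete (value=83); reset -> completed=1 acc=0 shift=0

Answer: 1 0 0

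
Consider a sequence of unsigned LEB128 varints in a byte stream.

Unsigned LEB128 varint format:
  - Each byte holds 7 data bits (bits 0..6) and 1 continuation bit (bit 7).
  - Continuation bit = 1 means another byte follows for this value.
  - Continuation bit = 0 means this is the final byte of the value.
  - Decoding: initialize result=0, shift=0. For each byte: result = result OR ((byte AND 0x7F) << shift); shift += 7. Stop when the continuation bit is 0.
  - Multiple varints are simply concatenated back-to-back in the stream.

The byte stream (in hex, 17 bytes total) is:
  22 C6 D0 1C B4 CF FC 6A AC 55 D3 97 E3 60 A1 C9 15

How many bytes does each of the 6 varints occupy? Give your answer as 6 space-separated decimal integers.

Answer: 1 3 4 2 4 3

Derivation:
  byte[0]=0x22 cont=0 payload=0x22=34: acc |= 34<<0 -> acc=34 shift=7 [end]
Varint 1: bytes[0:1] = 22 -> value 34 (1 byte(s))
  byte[1]=0xC6 cont=1 payload=0x46=70: acc |= 70<<0 -> acc=70 shift=7
  byte[2]=0xD0 cont=1 payload=0x50=80: acc |= 80<<7 -> acc=10310 shift=14
  byte[3]=0x1C cont=0 payload=0x1C=28: acc |= 28<<14 -> acc=469062 shift=21 [end]
Varint 2: bytes[1:4] = C6 D0 1C -> value 469062 (3 byte(s))
  byte[4]=0xB4 cont=1 payload=0x34=52: acc |= 52<<0 -> acc=52 shift=7
  byte[5]=0xCF cont=1 payload=0x4F=79: acc |= 79<<7 -> acc=10164 shift=14
  byte[6]=0xFC cont=1 payload=0x7C=124: acc |= 124<<14 -> acc=2041780 shift=21
  byte[7]=0x6A cont=0 payload=0x6A=106: acc |= 106<<21 -> acc=224339892 shift=28 [end]
Varint 3: bytes[4:8] = B4 CF FC 6A -> value 224339892 (4 byte(s))
  byte[8]=0xAC cont=1 payload=0x2C=44: acc |= 44<<0 -> acc=44 shift=7
  byte[9]=0x55 cont=0 payload=0x55=85: acc |= 85<<7 -> acc=10924 shift=14 [end]
Varint 4: bytes[8:10] = AC 55 -> value 10924 (2 byte(s))
  byte[10]=0xD3 cont=1 payload=0x53=83: acc |= 83<<0 -> acc=83 shift=7
  byte[11]=0x97 cont=1 payload=0x17=23: acc |= 23<<7 -> acc=3027 shift=14
  byte[12]=0xE3 cont=1 payload=0x63=99: acc |= 99<<14 -> acc=1625043 shift=21
  byte[13]=0x60 cont=0 payload=0x60=96: acc |= 96<<21 -> acc=202951635 shift=28 [end]
Varint 5: bytes[10:14] = D3 97 E3 60 -> value 202951635 (4 byte(s))
  byte[14]=0xA1 cont=1 payload=0x21=33: acc |= 33<<0 -> acc=33 shift=7
  byte[15]=0xC9 cont=1 payload=0x49=73: acc |= 73<<7 -> acc=9377 shift=14
  byte[16]=0x15 cont=0 payload=0x15=21: acc |= 21<<14 -> acc=353441 shift=21 [end]
Varint 6: bytes[14:17] = A1 C9 15 -> value 353441 (3 byte(s))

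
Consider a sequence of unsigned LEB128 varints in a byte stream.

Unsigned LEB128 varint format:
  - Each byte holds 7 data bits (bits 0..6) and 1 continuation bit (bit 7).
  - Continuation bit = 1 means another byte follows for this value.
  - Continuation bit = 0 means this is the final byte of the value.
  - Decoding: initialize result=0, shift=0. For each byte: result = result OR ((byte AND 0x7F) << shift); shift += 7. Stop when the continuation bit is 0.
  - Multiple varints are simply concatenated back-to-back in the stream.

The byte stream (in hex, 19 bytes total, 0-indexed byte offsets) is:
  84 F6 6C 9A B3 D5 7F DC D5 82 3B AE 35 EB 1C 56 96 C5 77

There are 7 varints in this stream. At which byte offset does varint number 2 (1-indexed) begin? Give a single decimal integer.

  byte[0]=0x84 cont=1 payload=0x04=4: acc |= 4<<0 -> acc=4 shift=7
  byte[1]=0xF6 cont=1 payload=0x76=118: acc |= 118<<7 -> acc=15108 shift=14
  byte[2]=0x6C cont=0 payload=0x6C=108: acc |= 108<<14 -> acc=1784580 shift=21 [end]
Varint 1: bytes[0:3] = 84 F6 6C -> value 1784580 (3 byte(s))
  byte[3]=0x9A cont=1 payload=0x1A=26: acc |= 26<<0 -> acc=26 shift=7
  byte[4]=0xB3 cont=1 payload=0x33=51: acc |= 51<<7 -> acc=6554 shift=14
  byte[5]=0xD5 cont=1 payload=0x55=85: acc |= 85<<14 -> acc=1399194 shift=21
  byte[6]=0x7F cont=0 payload=0x7F=127: acc |= 127<<21 -> acc=267737498 shift=28 [end]
Varint 2: bytes[3:7] = 9A B3 D5 7F -> value 267737498 (4 byte(s))
  byte[7]=0xDC cont=1 payload=0x5C=92: acc |= 92<<0 -> acc=92 shift=7
  byte[8]=0xD5 cont=1 payload=0x55=85: acc |= 85<<7 -> acc=10972 shift=14
  byte[9]=0x82 cont=1 payload=0x02=2: acc |= 2<<14 -> acc=43740 shift=21
  byte[10]=0x3B cont=0 payload=0x3B=59: acc |= 59<<21 -> acc=123775708 shift=28 [end]
Varint 3: bytes[7:11] = DC D5 82 3B -> value 123775708 (4 byte(s))
  byte[11]=0xAE cont=1 payload=0x2E=46: acc |= 46<<0 -> acc=46 shift=7
  byte[12]=0x35 cont=0 payload=0x35=53: acc |= 53<<7 -> acc=6830 shift=14 [end]
Varint 4: bytes[11:13] = AE 35 -> value 6830 (2 byte(s))
  byte[13]=0xEB cont=1 payload=0x6B=107: acc |= 107<<0 -> acc=107 shift=7
  byte[14]=0x1C cont=0 payload=0x1C=28: acc |= 28<<7 -> acc=3691 shift=14 [end]
Varint 5: bytes[13:15] = EB 1C -> value 3691 (2 byte(s))
  byte[15]=0x56 cont=0 payload=0x56=86: acc |= 86<<0 -> acc=86 shift=7 [end]
Varint 6: bytes[15:16] = 56 -> value 86 (1 byte(s))
  byte[16]=0x96 cont=1 payload=0x16=22: acc |= 22<<0 -> acc=22 shift=7
  byte[17]=0xC5 cont=1 payload=0x45=69: acc |= 69<<7 -> acc=8854 shift=14
  byte[18]=0x77 cont=0 payload=0x77=119: acc |= 119<<14 -> acc=1958550 shift=21 [end]
Varint 7: bytes[16:19] = 96 C5 77 -> value 1958550 (3 byte(s))

Answer: 3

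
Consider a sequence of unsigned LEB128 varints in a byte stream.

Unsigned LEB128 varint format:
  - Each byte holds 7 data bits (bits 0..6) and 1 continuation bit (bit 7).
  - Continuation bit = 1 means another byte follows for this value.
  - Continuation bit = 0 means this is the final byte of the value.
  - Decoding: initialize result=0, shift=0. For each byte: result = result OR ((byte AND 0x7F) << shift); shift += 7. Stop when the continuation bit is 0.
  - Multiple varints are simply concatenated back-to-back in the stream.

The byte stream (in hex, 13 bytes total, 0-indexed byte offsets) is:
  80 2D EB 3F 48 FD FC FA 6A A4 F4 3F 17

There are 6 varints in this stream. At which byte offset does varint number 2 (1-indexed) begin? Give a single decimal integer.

  byte[0]=0x80 cont=1 payload=0x00=0: acc |= 0<<0 -> acc=0 shift=7
  byte[1]=0x2D cont=0 payload=0x2D=45: acc |= 45<<7 -> acc=5760 shift=14 [end]
Varint 1: bytes[0:2] = 80 2D -> value 5760 (2 byte(s))
  byte[2]=0xEB cont=1 payload=0x6B=107: acc |= 107<<0 -> acc=107 shift=7
  byte[3]=0x3F cont=0 payload=0x3F=63: acc |= 63<<7 -> acc=8171 shift=14 [end]
Varint 2: bytes[2:4] = EB 3F -> value 8171 (2 byte(s))
  byte[4]=0x48 cont=0 payload=0x48=72: acc |= 72<<0 -> acc=72 shift=7 [end]
Varint 3: bytes[4:5] = 48 -> value 72 (1 byte(s))
  byte[5]=0xFD cont=1 payload=0x7D=125: acc |= 125<<0 -> acc=125 shift=7
  byte[6]=0xFC cont=1 payload=0x7C=124: acc |= 124<<7 -> acc=15997 shift=14
  byte[7]=0xFA cont=1 payload=0x7A=122: acc |= 122<<14 -> acc=2014845 shift=21
  byte[8]=0x6A cont=0 payload=0x6A=106: acc |= 106<<21 -> acc=224312957 shift=28 [end]
Varint 4: bytes[5:9] = FD FC FA 6A -> value 224312957 (4 byte(s))
  byte[9]=0xA4 cont=1 payload=0x24=36: acc |= 36<<0 -> acc=36 shift=7
  byte[10]=0xF4 cont=1 payload=0x74=116: acc |= 116<<7 -> acc=14884 shift=14
  byte[11]=0x3F cont=0 payload=0x3F=63: acc |= 63<<14 -> acc=1047076 shift=21 [end]
Varint 5: bytes[9:12] = A4 F4 3F -> value 1047076 (3 byte(s))
  byte[12]=0x17 cont=0 payload=0x17=23: acc |= 23<<0 -> acc=23 shift=7 [end]
Varint 6: bytes[12:13] = 17 -> value 23 (1 byte(s))

Answer: 2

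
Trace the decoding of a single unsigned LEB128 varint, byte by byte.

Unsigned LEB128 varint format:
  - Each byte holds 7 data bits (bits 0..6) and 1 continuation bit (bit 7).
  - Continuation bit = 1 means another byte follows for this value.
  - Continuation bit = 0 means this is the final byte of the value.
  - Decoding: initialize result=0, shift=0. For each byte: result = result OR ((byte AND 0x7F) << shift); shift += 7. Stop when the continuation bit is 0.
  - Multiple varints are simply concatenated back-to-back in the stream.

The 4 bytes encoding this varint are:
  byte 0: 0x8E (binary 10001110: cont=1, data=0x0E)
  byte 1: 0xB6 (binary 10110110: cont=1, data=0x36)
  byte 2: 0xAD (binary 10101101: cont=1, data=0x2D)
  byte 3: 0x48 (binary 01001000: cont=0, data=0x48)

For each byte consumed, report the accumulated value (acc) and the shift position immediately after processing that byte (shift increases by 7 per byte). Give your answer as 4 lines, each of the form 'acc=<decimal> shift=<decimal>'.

byte 0=0x8E: payload=0x0E=14, contrib = 14<<0 = 14; acc -> 14, shift -> 7
byte 1=0xB6: payload=0x36=54, contrib = 54<<7 = 6912; acc -> 6926, shift -> 14
byte 2=0xAD: payload=0x2D=45, contrib = 45<<14 = 737280; acc -> 744206, shift -> 21
byte 3=0x48: payload=0x48=72, contrib = 72<<21 = 150994944; acc -> 151739150, shift -> 28

Answer: acc=14 shift=7
acc=6926 shift=14
acc=744206 shift=21
acc=151739150 shift=28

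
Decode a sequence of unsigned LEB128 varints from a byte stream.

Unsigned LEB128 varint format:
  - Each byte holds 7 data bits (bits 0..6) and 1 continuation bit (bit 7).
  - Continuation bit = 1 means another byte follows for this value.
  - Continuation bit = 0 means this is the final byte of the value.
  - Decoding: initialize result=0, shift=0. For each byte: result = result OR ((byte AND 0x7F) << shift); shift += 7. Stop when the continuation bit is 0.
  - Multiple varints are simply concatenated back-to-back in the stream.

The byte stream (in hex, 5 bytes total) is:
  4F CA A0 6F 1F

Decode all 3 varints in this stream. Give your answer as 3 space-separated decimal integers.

  byte[0]=0x4F cont=0 payload=0x4F=79: acc |= 79<<0 -> acc=79 shift=7 [end]
Varint 1: bytes[0:1] = 4F -> value 79 (1 byte(s))
  byte[1]=0xCA cont=1 payload=0x4A=74: acc |= 74<<0 -> acc=74 shift=7
  byte[2]=0xA0 cont=1 payload=0x20=32: acc |= 32<<7 -> acc=4170 shift=14
  byte[3]=0x6F cont=0 payload=0x6F=111: acc |= 111<<14 -> acc=1822794 shift=21 [end]
Varint 2: bytes[1:4] = CA A0 6F -> value 1822794 (3 byte(s))
  byte[4]=0x1F cont=0 payload=0x1F=31: acc |= 31<<0 -> acc=31 shift=7 [end]
Varint 3: bytes[4:5] = 1F -> value 31 (1 byte(s))

Answer: 79 1822794 31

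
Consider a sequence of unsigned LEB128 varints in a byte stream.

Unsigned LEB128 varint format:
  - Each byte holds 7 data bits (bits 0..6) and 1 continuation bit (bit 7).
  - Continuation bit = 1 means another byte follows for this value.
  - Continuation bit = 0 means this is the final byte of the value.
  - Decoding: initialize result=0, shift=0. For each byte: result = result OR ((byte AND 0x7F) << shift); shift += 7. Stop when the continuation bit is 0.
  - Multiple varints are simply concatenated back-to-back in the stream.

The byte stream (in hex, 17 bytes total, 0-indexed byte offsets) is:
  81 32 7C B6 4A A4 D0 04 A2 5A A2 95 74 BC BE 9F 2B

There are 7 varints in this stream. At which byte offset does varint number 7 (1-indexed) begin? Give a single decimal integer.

  byte[0]=0x81 cont=1 payload=0x01=1: acc |= 1<<0 -> acc=1 shift=7
  byte[1]=0x32 cont=0 payload=0x32=50: acc |= 50<<7 -> acc=6401 shift=14 [end]
Varint 1: bytes[0:2] = 81 32 -> value 6401 (2 byte(s))
  byte[2]=0x7C cont=0 payload=0x7C=124: acc |= 124<<0 -> acc=124 shift=7 [end]
Varint 2: bytes[2:3] = 7C -> value 124 (1 byte(s))
  byte[3]=0xB6 cont=1 payload=0x36=54: acc |= 54<<0 -> acc=54 shift=7
  byte[4]=0x4A cont=0 payload=0x4A=74: acc |= 74<<7 -> acc=9526 shift=14 [end]
Varint 3: bytes[3:5] = B6 4A -> value 9526 (2 byte(s))
  byte[5]=0xA4 cont=1 payload=0x24=36: acc |= 36<<0 -> acc=36 shift=7
  byte[6]=0xD0 cont=1 payload=0x50=80: acc |= 80<<7 -> acc=10276 shift=14
  byte[7]=0x04 cont=0 payload=0x04=4: acc |= 4<<14 -> acc=75812 shift=21 [end]
Varint 4: bytes[5:8] = A4 D0 04 -> value 75812 (3 byte(s))
  byte[8]=0xA2 cont=1 payload=0x22=34: acc |= 34<<0 -> acc=34 shift=7
  byte[9]=0x5A cont=0 payload=0x5A=90: acc |= 90<<7 -> acc=11554 shift=14 [end]
Varint 5: bytes[8:10] = A2 5A -> value 11554 (2 byte(s))
  byte[10]=0xA2 cont=1 payload=0x22=34: acc |= 34<<0 -> acc=34 shift=7
  byte[11]=0x95 cont=1 payload=0x15=21: acc |= 21<<7 -> acc=2722 shift=14
  byte[12]=0x74 cont=0 payload=0x74=116: acc |= 116<<14 -> acc=1903266 shift=21 [end]
Varint 6: bytes[10:13] = A2 95 74 -> value 1903266 (3 byte(s))
  byte[13]=0xBC cont=1 payload=0x3C=60: acc |= 60<<0 -> acc=60 shift=7
  byte[14]=0xBE cont=1 payload=0x3E=62: acc |= 62<<7 -> acc=7996 shift=14
  byte[15]=0x9F cont=1 payload=0x1F=31: acc |= 31<<14 -> acc=515900 shift=21
  byte[16]=0x2B cont=0 payload=0x2B=43: acc |= 43<<21 -> acc=90693436 shift=28 [end]
Varint 7: bytes[13:17] = BC BE 9F 2B -> value 90693436 (4 byte(s))

Answer: 13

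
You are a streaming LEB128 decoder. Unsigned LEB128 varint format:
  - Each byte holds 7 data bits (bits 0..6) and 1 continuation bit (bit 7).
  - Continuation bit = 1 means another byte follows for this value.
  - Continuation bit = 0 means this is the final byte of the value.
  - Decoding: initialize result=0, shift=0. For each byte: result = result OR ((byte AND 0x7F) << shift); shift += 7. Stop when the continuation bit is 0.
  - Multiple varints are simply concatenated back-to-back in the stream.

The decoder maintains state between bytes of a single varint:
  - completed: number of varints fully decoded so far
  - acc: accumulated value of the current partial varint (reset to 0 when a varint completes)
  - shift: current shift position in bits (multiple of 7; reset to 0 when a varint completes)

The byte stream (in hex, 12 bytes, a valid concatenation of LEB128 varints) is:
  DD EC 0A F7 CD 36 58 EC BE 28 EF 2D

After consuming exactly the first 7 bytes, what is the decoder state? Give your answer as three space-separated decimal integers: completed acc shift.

Answer: 3 0 0

Derivation:
byte[0]=0xDD cont=1 payload=0x5D: acc |= 93<<0 -> completed=0 acc=93 shift=7
byte[1]=0xEC cont=1 payload=0x6C: acc |= 108<<7 -> completed=0 acc=13917 shift=14
byte[2]=0x0A cont=0 payload=0x0A: varint #1 complete (value=177757); reset -> completed=1 acc=0 shift=0
byte[3]=0xF7 cont=1 payload=0x77: acc |= 119<<0 -> completed=1 acc=119 shift=7
byte[4]=0xCD cont=1 payload=0x4D: acc |= 77<<7 -> completed=1 acc=9975 shift=14
byte[5]=0x36 cont=0 payload=0x36: varint #2 complete (value=894711); reset -> completed=2 acc=0 shift=0
byte[6]=0x58 cont=0 payload=0x58: varint #3 complete (value=88); reset -> completed=3 acc=0 shift=0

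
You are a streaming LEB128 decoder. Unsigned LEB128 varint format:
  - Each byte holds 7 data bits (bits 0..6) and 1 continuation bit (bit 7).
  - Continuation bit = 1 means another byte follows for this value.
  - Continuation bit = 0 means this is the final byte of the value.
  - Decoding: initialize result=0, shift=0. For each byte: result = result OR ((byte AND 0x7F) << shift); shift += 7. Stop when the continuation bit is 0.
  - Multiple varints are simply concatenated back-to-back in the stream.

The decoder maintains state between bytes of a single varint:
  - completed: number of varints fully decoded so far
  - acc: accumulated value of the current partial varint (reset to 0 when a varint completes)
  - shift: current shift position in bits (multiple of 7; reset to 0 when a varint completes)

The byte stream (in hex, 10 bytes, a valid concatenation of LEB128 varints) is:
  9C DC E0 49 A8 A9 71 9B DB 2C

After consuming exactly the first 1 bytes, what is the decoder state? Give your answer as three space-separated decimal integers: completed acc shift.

Answer: 0 28 7

Derivation:
byte[0]=0x9C cont=1 payload=0x1C: acc |= 28<<0 -> completed=0 acc=28 shift=7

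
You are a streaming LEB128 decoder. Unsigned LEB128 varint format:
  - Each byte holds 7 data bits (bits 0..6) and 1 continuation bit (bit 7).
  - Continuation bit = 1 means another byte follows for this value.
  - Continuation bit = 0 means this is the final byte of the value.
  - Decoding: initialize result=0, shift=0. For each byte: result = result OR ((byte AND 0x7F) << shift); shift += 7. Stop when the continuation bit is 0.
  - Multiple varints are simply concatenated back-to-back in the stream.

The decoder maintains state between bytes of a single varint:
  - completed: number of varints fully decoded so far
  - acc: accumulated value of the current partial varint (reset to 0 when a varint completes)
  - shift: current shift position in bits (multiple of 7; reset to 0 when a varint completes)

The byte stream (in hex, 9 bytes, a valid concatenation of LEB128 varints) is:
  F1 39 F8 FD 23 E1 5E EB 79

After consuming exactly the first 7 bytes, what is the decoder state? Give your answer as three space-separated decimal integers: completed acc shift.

byte[0]=0xF1 cont=1 payload=0x71: acc |= 113<<0 -> completed=0 acc=113 shift=7
byte[1]=0x39 cont=0 payload=0x39: varint #1 complete (value=7409); reset -> completed=1 acc=0 shift=0
byte[2]=0xF8 cont=1 payload=0x78: acc |= 120<<0 -> completed=1 acc=120 shift=7
byte[3]=0xFD cont=1 payload=0x7D: acc |= 125<<7 -> completed=1 acc=16120 shift=14
byte[4]=0x23 cont=0 payload=0x23: varint #2 complete (value=589560); reset -> completed=2 acc=0 shift=0
byte[5]=0xE1 cont=1 payload=0x61: acc |= 97<<0 -> completed=2 acc=97 shift=7
byte[6]=0x5E cont=0 payload=0x5E: varint #3 complete (value=12129); reset -> completed=3 acc=0 shift=0

Answer: 3 0 0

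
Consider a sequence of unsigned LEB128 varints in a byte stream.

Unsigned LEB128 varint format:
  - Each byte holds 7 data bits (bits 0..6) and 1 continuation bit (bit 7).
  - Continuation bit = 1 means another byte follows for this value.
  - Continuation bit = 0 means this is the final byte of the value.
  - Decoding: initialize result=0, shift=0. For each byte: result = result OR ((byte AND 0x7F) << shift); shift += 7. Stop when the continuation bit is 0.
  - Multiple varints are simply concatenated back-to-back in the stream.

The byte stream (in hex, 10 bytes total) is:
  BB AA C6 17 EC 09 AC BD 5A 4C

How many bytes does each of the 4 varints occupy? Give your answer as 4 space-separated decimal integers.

  byte[0]=0xBB cont=1 payload=0x3B=59: acc |= 59<<0 -> acc=59 shift=7
  byte[1]=0xAA cont=1 payload=0x2A=42: acc |= 42<<7 -> acc=5435 shift=14
  byte[2]=0xC6 cont=1 payload=0x46=70: acc |= 70<<14 -> acc=1152315 shift=21
  byte[3]=0x17 cont=0 payload=0x17=23: acc |= 23<<21 -> acc=49386811 shift=28 [end]
Varint 1: bytes[0:4] = BB AA C6 17 -> value 49386811 (4 byte(s))
  byte[4]=0xEC cont=1 payload=0x6C=108: acc |= 108<<0 -> acc=108 shift=7
  byte[5]=0x09 cont=0 payload=0x09=9: acc |= 9<<7 -> acc=1260 shift=14 [end]
Varint 2: bytes[4:6] = EC 09 -> value 1260 (2 byte(s))
  byte[6]=0xAC cont=1 payload=0x2C=44: acc |= 44<<0 -> acc=44 shift=7
  byte[7]=0xBD cont=1 payload=0x3D=61: acc |= 61<<7 -> acc=7852 shift=14
  byte[8]=0x5A cont=0 payload=0x5A=90: acc |= 90<<14 -> acc=1482412 shift=21 [end]
Varint 3: bytes[6:9] = AC BD 5A -> value 1482412 (3 byte(s))
  byte[9]=0x4C cont=0 payload=0x4C=76: acc |= 76<<0 -> acc=76 shift=7 [end]
Varint 4: bytes[9:10] = 4C -> value 76 (1 byte(s))

Answer: 4 2 3 1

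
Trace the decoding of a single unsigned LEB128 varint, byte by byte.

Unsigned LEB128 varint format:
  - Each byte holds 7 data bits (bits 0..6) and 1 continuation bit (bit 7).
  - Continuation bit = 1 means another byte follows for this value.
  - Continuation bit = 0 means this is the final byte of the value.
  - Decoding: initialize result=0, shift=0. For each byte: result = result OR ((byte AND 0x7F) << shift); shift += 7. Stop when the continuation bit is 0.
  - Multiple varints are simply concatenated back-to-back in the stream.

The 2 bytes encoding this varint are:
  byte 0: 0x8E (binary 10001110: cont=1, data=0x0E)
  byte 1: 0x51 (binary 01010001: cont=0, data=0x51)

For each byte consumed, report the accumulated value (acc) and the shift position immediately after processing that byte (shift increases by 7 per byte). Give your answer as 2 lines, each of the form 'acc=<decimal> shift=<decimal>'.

Answer: acc=14 shift=7
acc=10382 shift=14

Derivation:
byte 0=0x8E: payload=0x0E=14, contrib = 14<<0 = 14; acc -> 14, shift -> 7
byte 1=0x51: payload=0x51=81, contrib = 81<<7 = 10368; acc -> 10382, shift -> 14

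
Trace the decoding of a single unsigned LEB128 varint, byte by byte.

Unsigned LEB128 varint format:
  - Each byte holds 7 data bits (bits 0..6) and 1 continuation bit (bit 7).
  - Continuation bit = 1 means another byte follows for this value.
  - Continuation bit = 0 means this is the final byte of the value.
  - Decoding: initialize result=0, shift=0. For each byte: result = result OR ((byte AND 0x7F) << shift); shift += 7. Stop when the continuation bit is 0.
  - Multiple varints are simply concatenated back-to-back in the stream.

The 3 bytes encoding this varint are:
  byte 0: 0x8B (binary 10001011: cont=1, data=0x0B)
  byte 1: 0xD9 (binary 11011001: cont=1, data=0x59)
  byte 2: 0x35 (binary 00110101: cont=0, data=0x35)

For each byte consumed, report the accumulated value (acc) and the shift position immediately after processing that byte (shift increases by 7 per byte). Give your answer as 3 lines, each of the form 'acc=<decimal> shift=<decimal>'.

Answer: acc=11 shift=7
acc=11403 shift=14
acc=879755 shift=21

Derivation:
byte 0=0x8B: payload=0x0B=11, contrib = 11<<0 = 11; acc -> 11, shift -> 7
byte 1=0xD9: payload=0x59=89, contrib = 89<<7 = 11392; acc -> 11403, shift -> 14
byte 2=0x35: payload=0x35=53, contrib = 53<<14 = 868352; acc -> 879755, shift -> 21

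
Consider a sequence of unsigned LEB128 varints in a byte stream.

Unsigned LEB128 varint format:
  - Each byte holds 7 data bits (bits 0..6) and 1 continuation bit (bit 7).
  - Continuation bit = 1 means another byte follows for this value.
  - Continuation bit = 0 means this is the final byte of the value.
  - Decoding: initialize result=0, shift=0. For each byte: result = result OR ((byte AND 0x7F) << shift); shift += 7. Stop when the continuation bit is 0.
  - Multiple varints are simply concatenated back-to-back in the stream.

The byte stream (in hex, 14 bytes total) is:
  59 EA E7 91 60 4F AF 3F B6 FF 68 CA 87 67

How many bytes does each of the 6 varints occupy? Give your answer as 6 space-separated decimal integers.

  byte[0]=0x59 cont=0 payload=0x59=89: acc |= 89<<0 -> acc=89 shift=7 [end]
Varint 1: bytes[0:1] = 59 -> value 89 (1 byte(s))
  byte[1]=0xEA cont=1 payload=0x6A=106: acc |= 106<<0 -> acc=106 shift=7
  byte[2]=0xE7 cont=1 payload=0x67=103: acc |= 103<<7 -> acc=13290 shift=14
  byte[3]=0x91 cont=1 payload=0x11=17: acc |= 17<<14 -> acc=291818 shift=21
  byte[4]=0x60 cont=0 payload=0x60=96: acc |= 96<<21 -> acc=201618410 shift=28 [end]
Varint 2: bytes[1:5] = EA E7 91 60 -> value 201618410 (4 byte(s))
  byte[5]=0x4F cont=0 payload=0x4F=79: acc |= 79<<0 -> acc=79 shift=7 [end]
Varint 3: bytes[5:6] = 4F -> value 79 (1 byte(s))
  byte[6]=0xAF cont=1 payload=0x2F=47: acc |= 47<<0 -> acc=47 shift=7
  byte[7]=0x3F cont=0 payload=0x3F=63: acc |= 63<<7 -> acc=8111 shift=14 [end]
Varint 4: bytes[6:8] = AF 3F -> value 8111 (2 byte(s))
  byte[8]=0xB6 cont=1 payload=0x36=54: acc |= 54<<0 -> acc=54 shift=7
  byte[9]=0xFF cont=1 payload=0x7F=127: acc |= 127<<7 -> acc=16310 shift=14
  byte[10]=0x68 cont=0 payload=0x68=104: acc |= 104<<14 -> acc=1720246 shift=21 [end]
Varint 5: bytes[8:11] = B6 FF 68 -> value 1720246 (3 byte(s))
  byte[11]=0xCA cont=1 payload=0x4A=74: acc |= 74<<0 -> acc=74 shift=7
  byte[12]=0x87 cont=1 payload=0x07=7: acc |= 7<<7 -> acc=970 shift=14
  byte[13]=0x67 cont=0 payload=0x67=103: acc |= 103<<14 -> acc=1688522 shift=21 [end]
Varint 6: bytes[11:14] = CA 87 67 -> value 1688522 (3 byte(s))

Answer: 1 4 1 2 3 3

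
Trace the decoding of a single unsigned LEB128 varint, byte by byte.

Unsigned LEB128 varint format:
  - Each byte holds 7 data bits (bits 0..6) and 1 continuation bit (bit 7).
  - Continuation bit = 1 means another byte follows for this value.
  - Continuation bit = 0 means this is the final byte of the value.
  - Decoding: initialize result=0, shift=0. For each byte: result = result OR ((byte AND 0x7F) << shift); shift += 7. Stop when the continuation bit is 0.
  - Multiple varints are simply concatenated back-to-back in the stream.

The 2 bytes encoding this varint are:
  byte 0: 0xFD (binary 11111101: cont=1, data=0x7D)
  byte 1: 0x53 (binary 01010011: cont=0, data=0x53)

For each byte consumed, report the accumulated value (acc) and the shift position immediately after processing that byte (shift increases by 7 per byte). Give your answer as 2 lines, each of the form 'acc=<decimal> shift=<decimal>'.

byte 0=0xFD: payload=0x7D=125, contrib = 125<<0 = 125; acc -> 125, shift -> 7
byte 1=0x53: payload=0x53=83, contrib = 83<<7 = 10624; acc -> 10749, shift -> 14

Answer: acc=125 shift=7
acc=10749 shift=14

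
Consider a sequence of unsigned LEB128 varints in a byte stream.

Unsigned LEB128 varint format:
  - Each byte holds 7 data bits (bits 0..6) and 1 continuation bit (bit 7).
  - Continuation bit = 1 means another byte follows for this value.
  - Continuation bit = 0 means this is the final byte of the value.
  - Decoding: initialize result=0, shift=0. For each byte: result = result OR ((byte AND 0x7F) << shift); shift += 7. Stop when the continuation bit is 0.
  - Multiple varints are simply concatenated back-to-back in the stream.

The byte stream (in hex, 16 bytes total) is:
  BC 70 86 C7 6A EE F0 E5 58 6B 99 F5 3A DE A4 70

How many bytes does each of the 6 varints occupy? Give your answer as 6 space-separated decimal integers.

Answer: 2 3 4 1 3 3

Derivation:
  byte[0]=0xBC cont=1 payload=0x3C=60: acc |= 60<<0 -> acc=60 shift=7
  byte[1]=0x70 cont=0 payload=0x70=112: acc |= 112<<7 -> acc=14396 shift=14 [end]
Varint 1: bytes[0:2] = BC 70 -> value 14396 (2 byte(s))
  byte[2]=0x86 cont=1 payload=0x06=6: acc |= 6<<0 -> acc=6 shift=7
  byte[3]=0xC7 cont=1 payload=0x47=71: acc |= 71<<7 -> acc=9094 shift=14
  byte[4]=0x6A cont=0 payload=0x6A=106: acc |= 106<<14 -> acc=1745798 shift=21 [end]
Varint 2: bytes[2:5] = 86 C7 6A -> value 1745798 (3 byte(s))
  byte[5]=0xEE cont=1 payload=0x6E=110: acc |= 110<<0 -> acc=110 shift=7
  byte[6]=0xF0 cont=1 payload=0x70=112: acc |= 112<<7 -> acc=14446 shift=14
  byte[7]=0xE5 cont=1 payload=0x65=101: acc |= 101<<14 -> acc=1669230 shift=21
  byte[8]=0x58 cont=0 payload=0x58=88: acc |= 88<<21 -> acc=186218606 shift=28 [end]
Varint 3: bytes[5:9] = EE F0 E5 58 -> value 186218606 (4 byte(s))
  byte[9]=0x6B cont=0 payload=0x6B=107: acc |= 107<<0 -> acc=107 shift=7 [end]
Varint 4: bytes[9:10] = 6B -> value 107 (1 byte(s))
  byte[10]=0x99 cont=1 payload=0x19=25: acc |= 25<<0 -> acc=25 shift=7
  byte[11]=0xF5 cont=1 payload=0x75=117: acc |= 117<<7 -> acc=15001 shift=14
  byte[12]=0x3A cont=0 payload=0x3A=58: acc |= 58<<14 -> acc=965273 shift=21 [end]
Varint 5: bytes[10:13] = 99 F5 3A -> value 965273 (3 byte(s))
  byte[13]=0xDE cont=1 payload=0x5E=94: acc |= 94<<0 -> acc=94 shift=7
  byte[14]=0xA4 cont=1 payload=0x24=36: acc |= 36<<7 -> acc=4702 shift=14
  byte[15]=0x70 cont=0 payload=0x70=112: acc |= 112<<14 -> acc=1839710 shift=21 [end]
Varint 6: bytes[13:16] = DE A4 70 -> value 1839710 (3 byte(s))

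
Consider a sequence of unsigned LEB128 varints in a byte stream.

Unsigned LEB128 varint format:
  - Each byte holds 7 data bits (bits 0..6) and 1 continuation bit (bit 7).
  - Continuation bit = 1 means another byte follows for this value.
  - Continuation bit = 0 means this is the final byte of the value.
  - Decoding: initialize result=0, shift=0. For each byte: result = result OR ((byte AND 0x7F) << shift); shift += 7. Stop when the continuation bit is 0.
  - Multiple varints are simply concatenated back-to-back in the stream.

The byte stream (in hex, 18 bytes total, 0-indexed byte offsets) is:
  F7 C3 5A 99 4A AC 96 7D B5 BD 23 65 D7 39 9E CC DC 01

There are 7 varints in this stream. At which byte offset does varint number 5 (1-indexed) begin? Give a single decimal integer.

  byte[0]=0xF7 cont=1 payload=0x77=119: acc |= 119<<0 -> acc=119 shift=7
  byte[1]=0xC3 cont=1 payload=0x43=67: acc |= 67<<7 -> acc=8695 shift=14
  byte[2]=0x5A cont=0 payload=0x5A=90: acc |= 90<<14 -> acc=1483255 shift=21 [end]
Varint 1: bytes[0:3] = F7 C3 5A -> value 1483255 (3 byte(s))
  byte[3]=0x99 cont=1 payload=0x19=25: acc |= 25<<0 -> acc=25 shift=7
  byte[4]=0x4A cont=0 payload=0x4A=74: acc |= 74<<7 -> acc=9497 shift=14 [end]
Varint 2: bytes[3:5] = 99 4A -> value 9497 (2 byte(s))
  byte[5]=0xAC cont=1 payload=0x2C=44: acc |= 44<<0 -> acc=44 shift=7
  byte[6]=0x96 cont=1 payload=0x16=22: acc |= 22<<7 -> acc=2860 shift=14
  byte[7]=0x7D cont=0 payload=0x7D=125: acc |= 125<<14 -> acc=2050860 shift=21 [end]
Varint 3: bytes[5:8] = AC 96 7D -> value 2050860 (3 byte(s))
  byte[8]=0xB5 cont=1 payload=0x35=53: acc |= 53<<0 -> acc=53 shift=7
  byte[9]=0xBD cont=1 payload=0x3D=61: acc |= 61<<7 -> acc=7861 shift=14
  byte[10]=0x23 cont=0 payload=0x23=35: acc |= 35<<14 -> acc=581301 shift=21 [end]
Varint 4: bytes[8:11] = B5 BD 23 -> value 581301 (3 byte(s))
  byte[11]=0x65 cont=0 payload=0x65=101: acc |= 101<<0 -> acc=101 shift=7 [end]
Varint 5: bytes[11:12] = 65 -> value 101 (1 byte(s))
  byte[12]=0xD7 cont=1 payload=0x57=87: acc |= 87<<0 -> acc=87 shift=7
  byte[13]=0x39 cont=0 payload=0x39=57: acc |= 57<<7 -> acc=7383 shift=14 [end]
Varint 6: bytes[12:14] = D7 39 -> value 7383 (2 byte(s))
  byte[14]=0x9E cont=1 payload=0x1E=30: acc |= 30<<0 -> acc=30 shift=7
  byte[15]=0xCC cont=1 payload=0x4C=76: acc |= 76<<7 -> acc=9758 shift=14
  byte[16]=0xDC cont=1 payload=0x5C=92: acc |= 92<<14 -> acc=1517086 shift=21
  byte[17]=0x01 cont=0 payload=0x01=1: acc |= 1<<21 -> acc=3614238 shift=28 [end]
Varint 7: bytes[14:18] = 9E CC DC 01 -> value 3614238 (4 byte(s))

Answer: 11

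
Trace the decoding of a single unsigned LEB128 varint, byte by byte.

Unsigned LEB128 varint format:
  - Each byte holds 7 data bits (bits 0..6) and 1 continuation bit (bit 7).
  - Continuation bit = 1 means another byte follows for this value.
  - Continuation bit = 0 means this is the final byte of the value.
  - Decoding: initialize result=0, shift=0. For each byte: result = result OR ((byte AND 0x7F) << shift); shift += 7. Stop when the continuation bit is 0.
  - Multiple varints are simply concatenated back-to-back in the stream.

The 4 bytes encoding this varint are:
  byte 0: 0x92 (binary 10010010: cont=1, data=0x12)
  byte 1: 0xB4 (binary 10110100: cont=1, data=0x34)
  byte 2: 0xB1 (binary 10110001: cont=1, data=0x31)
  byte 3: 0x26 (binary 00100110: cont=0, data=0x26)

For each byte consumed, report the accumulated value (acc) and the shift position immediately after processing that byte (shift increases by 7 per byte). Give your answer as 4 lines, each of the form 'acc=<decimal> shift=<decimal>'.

byte 0=0x92: payload=0x12=18, contrib = 18<<0 = 18; acc -> 18, shift -> 7
byte 1=0xB4: payload=0x34=52, contrib = 52<<7 = 6656; acc -> 6674, shift -> 14
byte 2=0xB1: payload=0x31=49, contrib = 49<<14 = 802816; acc -> 809490, shift -> 21
byte 3=0x26: payload=0x26=38, contrib = 38<<21 = 79691776; acc -> 80501266, shift -> 28

Answer: acc=18 shift=7
acc=6674 shift=14
acc=809490 shift=21
acc=80501266 shift=28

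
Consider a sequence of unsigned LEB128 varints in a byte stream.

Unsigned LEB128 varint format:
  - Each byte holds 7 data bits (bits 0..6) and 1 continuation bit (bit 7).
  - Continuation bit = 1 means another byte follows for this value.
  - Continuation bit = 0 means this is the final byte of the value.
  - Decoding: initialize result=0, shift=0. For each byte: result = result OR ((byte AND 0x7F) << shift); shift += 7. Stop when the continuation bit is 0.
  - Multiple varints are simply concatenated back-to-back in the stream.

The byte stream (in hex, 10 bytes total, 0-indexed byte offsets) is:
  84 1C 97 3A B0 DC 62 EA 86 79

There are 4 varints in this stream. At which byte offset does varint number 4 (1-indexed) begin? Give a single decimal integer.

Answer: 7

Derivation:
  byte[0]=0x84 cont=1 payload=0x04=4: acc |= 4<<0 -> acc=4 shift=7
  byte[1]=0x1C cont=0 payload=0x1C=28: acc |= 28<<7 -> acc=3588 shift=14 [end]
Varint 1: bytes[0:2] = 84 1C -> value 3588 (2 byte(s))
  byte[2]=0x97 cont=1 payload=0x17=23: acc |= 23<<0 -> acc=23 shift=7
  byte[3]=0x3A cont=0 payload=0x3A=58: acc |= 58<<7 -> acc=7447 shift=14 [end]
Varint 2: bytes[2:4] = 97 3A -> value 7447 (2 byte(s))
  byte[4]=0xB0 cont=1 payload=0x30=48: acc |= 48<<0 -> acc=48 shift=7
  byte[5]=0xDC cont=1 payload=0x5C=92: acc |= 92<<7 -> acc=11824 shift=14
  byte[6]=0x62 cont=0 payload=0x62=98: acc |= 98<<14 -> acc=1617456 shift=21 [end]
Varint 3: bytes[4:7] = B0 DC 62 -> value 1617456 (3 byte(s))
  byte[7]=0xEA cont=1 payload=0x6A=106: acc |= 106<<0 -> acc=106 shift=7
  byte[8]=0x86 cont=1 payload=0x06=6: acc |= 6<<7 -> acc=874 shift=14
  byte[9]=0x79 cont=0 payload=0x79=121: acc |= 121<<14 -> acc=1983338 shift=21 [end]
Varint 4: bytes[7:10] = EA 86 79 -> value 1983338 (3 byte(s))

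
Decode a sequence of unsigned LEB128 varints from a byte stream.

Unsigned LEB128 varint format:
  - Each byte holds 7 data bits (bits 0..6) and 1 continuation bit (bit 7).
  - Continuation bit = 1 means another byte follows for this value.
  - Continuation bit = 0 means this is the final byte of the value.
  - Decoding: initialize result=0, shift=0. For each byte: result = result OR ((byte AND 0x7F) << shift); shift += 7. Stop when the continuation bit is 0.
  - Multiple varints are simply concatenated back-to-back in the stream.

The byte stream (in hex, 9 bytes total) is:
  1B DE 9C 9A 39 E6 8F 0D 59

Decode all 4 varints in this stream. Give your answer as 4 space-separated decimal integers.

Answer: 27 119967326 215014 89

Derivation:
  byte[0]=0x1B cont=0 payload=0x1B=27: acc |= 27<<0 -> acc=27 shift=7 [end]
Varint 1: bytes[0:1] = 1B -> value 27 (1 byte(s))
  byte[1]=0xDE cont=1 payload=0x5E=94: acc |= 94<<0 -> acc=94 shift=7
  byte[2]=0x9C cont=1 payload=0x1C=28: acc |= 28<<7 -> acc=3678 shift=14
  byte[3]=0x9A cont=1 payload=0x1A=26: acc |= 26<<14 -> acc=429662 shift=21
  byte[4]=0x39 cont=0 payload=0x39=57: acc |= 57<<21 -> acc=119967326 shift=28 [end]
Varint 2: bytes[1:5] = DE 9C 9A 39 -> value 119967326 (4 byte(s))
  byte[5]=0xE6 cont=1 payload=0x66=102: acc |= 102<<0 -> acc=102 shift=7
  byte[6]=0x8F cont=1 payload=0x0F=15: acc |= 15<<7 -> acc=2022 shift=14
  byte[7]=0x0D cont=0 payload=0x0D=13: acc |= 13<<14 -> acc=215014 shift=21 [end]
Varint 3: bytes[5:8] = E6 8F 0D -> value 215014 (3 byte(s))
  byte[8]=0x59 cont=0 payload=0x59=89: acc |= 89<<0 -> acc=89 shift=7 [end]
Varint 4: bytes[8:9] = 59 -> value 89 (1 byte(s))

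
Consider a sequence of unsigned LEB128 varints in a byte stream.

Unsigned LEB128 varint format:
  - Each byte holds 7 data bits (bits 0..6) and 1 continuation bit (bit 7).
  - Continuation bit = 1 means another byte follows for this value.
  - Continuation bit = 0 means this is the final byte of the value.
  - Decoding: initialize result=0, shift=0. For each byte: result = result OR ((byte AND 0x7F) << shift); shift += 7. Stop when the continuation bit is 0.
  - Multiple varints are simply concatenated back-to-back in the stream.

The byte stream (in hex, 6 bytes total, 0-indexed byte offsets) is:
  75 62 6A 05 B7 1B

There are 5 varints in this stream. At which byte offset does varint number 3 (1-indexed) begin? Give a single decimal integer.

  byte[0]=0x75 cont=0 payload=0x75=117: acc |= 117<<0 -> acc=117 shift=7 [end]
Varint 1: bytes[0:1] = 75 -> value 117 (1 byte(s))
  byte[1]=0x62 cont=0 payload=0x62=98: acc |= 98<<0 -> acc=98 shift=7 [end]
Varint 2: bytes[1:2] = 62 -> value 98 (1 byte(s))
  byte[2]=0x6A cont=0 payload=0x6A=106: acc |= 106<<0 -> acc=106 shift=7 [end]
Varint 3: bytes[2:3] = 6A -> value 106 (1 byte(s))
  byte[3]=0x05 cont=0 payload=0x05=5: acc |= 5<<0 -> acc=5 shift=7 [end]
Varint 4: bytes[3:4] = 05 -> value 5 (1 byte(s))
  byte[4]=0xB7 cont=1 payload=0x37=55: acc |= 55<<0 -> acc=55 shift=7
  byte[5]=0x1B cont=0 payload=0x1B=27: acc |= 27<<7 -> acc=3511 shift=14 [end]
Varint 5: bytes[4:6] = B7 1B -> value 3511 (2 byte(s))

Answer: 2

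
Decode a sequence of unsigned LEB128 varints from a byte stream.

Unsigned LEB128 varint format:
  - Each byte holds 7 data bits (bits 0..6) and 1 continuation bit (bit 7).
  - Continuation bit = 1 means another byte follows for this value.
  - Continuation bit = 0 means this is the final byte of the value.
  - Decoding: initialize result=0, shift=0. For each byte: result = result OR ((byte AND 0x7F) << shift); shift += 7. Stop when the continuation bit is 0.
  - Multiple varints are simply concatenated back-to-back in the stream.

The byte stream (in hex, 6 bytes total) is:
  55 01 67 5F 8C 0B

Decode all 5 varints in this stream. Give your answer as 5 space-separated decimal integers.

Answer: 85 1 103 95 1420

Derivation:
  byte[0]=0x55 cont=0 payload=0x55=85: acc |= 85<<0 -> acc=85 shift=7 [end]
Varint 1: bytes[0:1] = 55 -> value 85 (1 byte(s))
  byte[1]=0x01 cont=0 payload=0x01=1: acc |= 1<<0 -> acc=1 shift=7 [end]
Varint 2: bytes[1:2] = 01 -> value 1 (1 byte(s))
  byte[2]=0x67 cont=0 payload=0x67=103: acc |= 103<<0 -> acc=103 shift=7 [end]
Varint 3: bytes[2:3] = 67 -> value 103 (1 byte(s))
  byte[3]=0x5F cont=0 payload=0x5F=95: acc |= 95<<0 -> acc=95 shift=7 [end]
Varint 4: bytes[3:4] = 5F -> value 95 (1 byte(s))
  byte[4]=0x8C cont=1 payload=0x0C=12: acc |= 12<<0 -> acc=12 shift=7
  byte[5]=0x0B cont=0 payload=0x0B=11: acc |= 11<<7 -> acc=1420 shift=14 [end]
Varint 5: bytes[4:6] = 8C 0B -> value 1420 (2 byte(s))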